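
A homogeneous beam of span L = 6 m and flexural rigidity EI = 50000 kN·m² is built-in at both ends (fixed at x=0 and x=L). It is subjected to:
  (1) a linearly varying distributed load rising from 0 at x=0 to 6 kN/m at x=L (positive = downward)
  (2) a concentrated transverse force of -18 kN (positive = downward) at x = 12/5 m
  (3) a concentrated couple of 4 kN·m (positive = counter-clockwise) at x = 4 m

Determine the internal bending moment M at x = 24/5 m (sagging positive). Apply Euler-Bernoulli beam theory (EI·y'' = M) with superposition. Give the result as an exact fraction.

M(24/5) = 3724/1875 kN·m

Load 1 — triangular load w₀=6 kN/m (0→w₀ over full span):
  M_1 = 3w₀Lx/20 - w₀L²/30 - w₀x³/(6L) = 3·6·6·(24/5)/20 - 6·6²/30 - 6·(24/5)³/(6·6) = 36/125 kN·m
Load 2 — point force P=-18 kN at a=12/5 m (b=L-a=18/5):
  M_2 = Pa²(a+3b)(L-x)/L³ - Pa²b/L²  [x>a] = (-18)·(12/5)²·((12/5)+3·(18/5))·(6-(24/5))/6³ - (-18)·(12/5)²·(18/5)/6² = 1728/625 kN·m
Load 3 — applied couple M₀=4 kN·m at a=4 m (b=L-a=2):
  M_3 = R_Ax - M_A - M₀  [x>a] with R_A=8/9, M_A=4/3 = (8/9)·(24/5) - (4/3) - 4 = -16/15 kN·m
Superposition: M = Σ M_i = 3724/1875 kN·m ≈ 1.986133 kN·m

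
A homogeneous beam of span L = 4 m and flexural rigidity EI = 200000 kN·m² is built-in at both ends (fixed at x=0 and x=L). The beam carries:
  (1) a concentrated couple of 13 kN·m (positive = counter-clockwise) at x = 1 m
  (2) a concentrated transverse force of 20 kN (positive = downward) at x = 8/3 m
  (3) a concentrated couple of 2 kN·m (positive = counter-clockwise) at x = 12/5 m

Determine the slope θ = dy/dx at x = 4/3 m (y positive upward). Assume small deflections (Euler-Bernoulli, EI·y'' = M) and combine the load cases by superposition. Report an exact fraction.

θ(4/3) = -16267/2430000000 rad

Load 1 — applied couple M₀=13 kN·m at a=1 m (b=L-a=3):
  θ_1 = (R_Ax²/2 - M_Ax - M₀(x-a))/EI  [x>a] with R_A=117/32, M_A=-39/16 = ((117/32)·(4/3)²/2 - (-39/16)·(4/3) - 13·((4/3)-1))/200000 = 13/1200000 rad
Load 2 — point force P=20 kN at a=8/3 m (b=L-a=4/3):
  θ_2 = -Pb²x(2aL-(3a+b)x)/(2L³EI)  [x≤a] = -20·(4/3)²·(4/3)·(2·(8/3)·4-(3·(8/3)+(4/3))·(4/3))/(2·4³·200000) = -1/60750 rad
Load 3 — applied couple M₀=2 kN·m at a=12/5 m (b=L-a=8/5):
  θ_3 = (R_Ax²/2 - M_Ax)/EI  [x≤a] with R_A=18/25, M_A=16/25 = ((18/25)·(4/3)²/2 - (16/25)·(4/3))/200000 = -1/937500 rad
Superposition: θ = Σ θ_i = -16267/2430000000 rad ≈ -0.000007 rad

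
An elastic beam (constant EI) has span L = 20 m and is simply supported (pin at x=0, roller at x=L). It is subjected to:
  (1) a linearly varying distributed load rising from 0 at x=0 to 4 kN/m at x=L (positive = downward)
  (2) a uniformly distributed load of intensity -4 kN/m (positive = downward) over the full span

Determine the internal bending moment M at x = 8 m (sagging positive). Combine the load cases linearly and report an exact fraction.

Load 1 — triangular load w₀=4 kN/m (0→w₀ over full span):
  M_1 = w₀Lx/6 - w₀x³/(6L) = 4·20·8/6 - 4·8³/(6·20) = 448/5 kN·m
Load 2 — uniform load w=-4 kN/m over full span:
  M_2 = wx(L-x)/2 = (-4)·8·(20-8)/2 = -192 kN·m
Superposition: M = Σ M_i = -512/5 kN·m ≈ -102.400000 kN·m

M(8) = -512/5 kN·m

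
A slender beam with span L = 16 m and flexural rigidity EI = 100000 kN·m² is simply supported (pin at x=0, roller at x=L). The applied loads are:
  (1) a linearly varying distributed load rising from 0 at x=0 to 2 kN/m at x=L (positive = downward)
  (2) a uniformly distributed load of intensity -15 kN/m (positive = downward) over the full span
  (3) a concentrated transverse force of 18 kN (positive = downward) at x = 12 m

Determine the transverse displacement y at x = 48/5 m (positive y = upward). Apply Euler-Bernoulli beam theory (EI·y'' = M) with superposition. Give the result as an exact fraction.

y(48/5) = 15084334/146484375 m

Load 1 — triangular load w₀=2 kN/m (0→w₀ over full span):
  y_1 = -w₀x(7L⁴-10L²x²+3x⁴)/(360LEI) = -2·(48/5)·(7·16⁴-10·16²·(48/5)²+3·(48/5)⁴)/(360·16·100000) = -1212416/146484375 m
Load 2 — uniform load w=-15 kN/m over full span:
  y_2 = -wx(L³-2Lx²+x³)/(24EI) = -(-15)·(48/5)·(16³-2·16·(48/5)²+(48/5)³)/(24·100000) = 47616/390625 m
Load 3 — point force P=18 kN at a=12 m (b=L-a=4):
  y_3 = -Pbx(L²-b²-x²)/(6LEI)  [x≤a] = -18·4·(48/5)·(16²-4²-(48/5)²)/(6·16·100000) = -4158/390625 m
Superposition: y = Σ y_i = 15084334/146484375 m ≈ 0.102976 m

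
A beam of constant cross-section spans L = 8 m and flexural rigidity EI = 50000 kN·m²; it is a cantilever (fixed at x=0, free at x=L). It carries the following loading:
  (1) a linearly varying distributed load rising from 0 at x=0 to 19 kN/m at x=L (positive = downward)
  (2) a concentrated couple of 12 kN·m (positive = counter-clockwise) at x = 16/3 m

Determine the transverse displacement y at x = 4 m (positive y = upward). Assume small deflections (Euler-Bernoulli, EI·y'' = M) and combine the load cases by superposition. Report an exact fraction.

y(4) = -2209/46875 m

Load 1 — triangular load w₀=19 kN/m (0→w₀ over full span):
  y_1 = (w₀Lx³/12-w₀L²x²/6-w₀x⁵/(120L))/EI = (19·8·4³/12-19·8²·4²/6-19·4⁵/(120·8))/50000 = -2299/46875 m
Load 2 — applied couple M₀=12 kN·m at a=16/3 m (b=L-a=8/3):
  y_2 = M₀x²/(2EI)  [x≤a] = 12·4²/(2·50000) = 6/3125 m
Superposition: y = Σ y_i = -2209/46875 m ≈ -0.047125 m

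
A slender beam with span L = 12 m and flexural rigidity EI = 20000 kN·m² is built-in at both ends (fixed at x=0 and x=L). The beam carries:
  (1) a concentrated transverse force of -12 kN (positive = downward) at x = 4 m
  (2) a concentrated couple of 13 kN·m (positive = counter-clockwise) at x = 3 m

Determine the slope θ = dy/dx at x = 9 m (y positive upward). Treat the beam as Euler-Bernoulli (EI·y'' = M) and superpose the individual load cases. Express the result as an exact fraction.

Load 1 — point force P=-12 kN at a=4 m (b=L-a=8):
  θ_1 = Pa²(L-x)(2bL-(3b+a)(L-x))/(2L³EI)  [x>a] = (-12)·4²·(12-9)·(2·8·12-(3·8+4)·(12-9))/(2·12³·20000) = -9/10000 rad
Load 2 — applied couple M₀=13 kN·m at a=3 m (b=L-a=9):
  θ_2 = (R_Ax²/2 - M_Ax - M₀(x-a))/EI  [x>a] with R_A=39/32, M_A=-39/16 = ((39/32)·9²/2 - (-39/16)·9 - 13·(9-3))/20000 = -429/1280000 rad
Superposition: θ = Σ θ_i = -1581/1280000 rad ≈ -0.001235 rad

θ(9) = -1581/1280000 rad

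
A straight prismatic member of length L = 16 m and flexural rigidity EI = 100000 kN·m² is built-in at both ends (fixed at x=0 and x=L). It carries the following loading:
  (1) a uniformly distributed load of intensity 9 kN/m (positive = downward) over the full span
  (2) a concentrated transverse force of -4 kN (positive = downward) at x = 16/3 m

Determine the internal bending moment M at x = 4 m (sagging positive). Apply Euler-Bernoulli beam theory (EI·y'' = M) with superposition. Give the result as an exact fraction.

Load 1 — uniform load w=9 kN/m over full span:
  M_1 = wLx/2 - wL²/12 - wx²/2 = 9·16·4/2 - 9·16²/12 - 9·4²/2 = 24 kN·m
Load 2 — point force P=-4 kN at a=16/3 m (b=L-a=32/3):
  M_2 = Pb²(3a+b)x/L³ - Pab²/L²  [x≤a] = (-4)·(32/3)²·(3·(16/3)+(32/3))·4/16³ - (-4)·(16/3)·(32/3)²/16² = -64/27 kN·m
Superposition: M = Σ M_i = 584/27 kN·m ≈ 21.629630 kN·m

M(4) = 584/27 kN·m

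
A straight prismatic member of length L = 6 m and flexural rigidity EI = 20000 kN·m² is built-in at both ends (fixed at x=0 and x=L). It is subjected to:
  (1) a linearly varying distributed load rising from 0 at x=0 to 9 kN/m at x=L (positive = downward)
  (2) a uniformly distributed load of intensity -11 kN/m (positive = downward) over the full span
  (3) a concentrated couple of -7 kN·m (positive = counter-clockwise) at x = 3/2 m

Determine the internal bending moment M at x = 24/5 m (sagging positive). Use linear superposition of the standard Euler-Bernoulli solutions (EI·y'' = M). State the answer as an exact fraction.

Load 1 — triangular load w₀=9 kN/m (0→w₀ over full span):
  M_1 = 3w₀Lx/20 - w₀L²/30 - w₀x³/(6L) = 3·9·6·(24/5)/20 - 9·6²/30 - 9·(24/5)³/(6·6) = 54/125 kN·m
Load 2 — uniform load w=-11 kN/m over full span:
  M_2 = wLx/2 - wL²/12 - wx²/2 = (-11)·6·(24/5)/2 - (-11)·6²/12 - (-11)·(24/5)²/2 = 33/25 kN·m
Load 3 — applied couple M₀=-7 kN·m at a=3/2 m (b=L-a=9/2):
  M_3 = R_Ax - M_A - M₀  [x>a] with R_A=-21/16, M_A=21/16 = (-21/16)·(24/5) - (21/16) - (-7) = -49/80 kN·m
Superposition: M = Σ M_i = 2279/2000 kN·m ≈ 1.139500 kN·m

M(24/5) = 2279/2000 kN·m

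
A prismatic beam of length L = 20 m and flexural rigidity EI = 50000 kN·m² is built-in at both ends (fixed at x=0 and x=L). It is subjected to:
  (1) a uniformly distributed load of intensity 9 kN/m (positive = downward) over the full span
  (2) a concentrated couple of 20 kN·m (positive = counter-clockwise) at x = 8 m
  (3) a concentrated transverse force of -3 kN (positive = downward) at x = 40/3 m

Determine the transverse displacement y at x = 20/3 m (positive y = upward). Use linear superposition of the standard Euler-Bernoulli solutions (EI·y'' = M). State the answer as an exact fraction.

y(20/3) = -26288/455625 m

Load 1 — uniform load w=9 kN/m over full span:
  y_1 = -wx²(L-x)²/(24EI) = -9·(20/3)²·(20-(20/3))²/(24·50000) = -8/135 m
Load 2 — applied couple M₀=20 kN·m at a=8 m (b=L-a=12):
  y_2 = (R_Ax³/6 - M_Ax²/2)/EI  [x≤a] with R_A=36/25, M_A=12/5 = ((36/25)·(20/3)³/6 - (12/5)·(20/3)²/2)/50000 = 2/5625 m
Load 3 — point force P=-3 kN at a=40/3 m (b=L-a=20/3):
  y_3 = -Pb²x²(3aL-(3a+b)x)/(6L³EI)  [x≤a] = -(-3)·(20/3)²·(20/3)²·(3·(40/3)·20-(3·(40/3)+(20/3))·(20/3))/(6·20³·50000) = 22/18225 m
Superposition: y = Σ y_i = -26288/455625 m ≈ -0.057697 m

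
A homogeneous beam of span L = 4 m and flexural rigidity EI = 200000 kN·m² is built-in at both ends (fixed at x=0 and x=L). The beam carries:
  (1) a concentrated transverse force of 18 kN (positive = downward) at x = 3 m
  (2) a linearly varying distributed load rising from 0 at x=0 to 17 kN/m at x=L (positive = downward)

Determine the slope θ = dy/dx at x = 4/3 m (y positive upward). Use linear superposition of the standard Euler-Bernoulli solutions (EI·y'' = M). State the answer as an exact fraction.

Load 1 — point force P=18 kN at a=3 m (b=L-a=1):
  θ_1 = -Pb²x(2aL-(3a+b)x)/(2L³EI)  [x≤a] = -18·1²·(4/3)·(2·3·4-(3·3+1)·(4/3))/(2·4³·200000) = -1/100000 rad
Load 2 — triangular load w₀=17 kN/m (0→w₀ over full span):
  θ_2 = -w₀(2x(L-x)(L-2x)(x+2L)+x²(L-x)²)/(120LEI) = -17·(2·(4/3)·(4-(4/3))·(4-2·(4/3))·((4/3)+2·4)+(4/3)²·(4-(4/3))²)/(120·4·200000) = -68/3796875 rad
Superposition: θ = Σ θ_i = -3391/121500000 rad ≈ -0.000028 rad

θ(4/3) = -3391/121500000 rad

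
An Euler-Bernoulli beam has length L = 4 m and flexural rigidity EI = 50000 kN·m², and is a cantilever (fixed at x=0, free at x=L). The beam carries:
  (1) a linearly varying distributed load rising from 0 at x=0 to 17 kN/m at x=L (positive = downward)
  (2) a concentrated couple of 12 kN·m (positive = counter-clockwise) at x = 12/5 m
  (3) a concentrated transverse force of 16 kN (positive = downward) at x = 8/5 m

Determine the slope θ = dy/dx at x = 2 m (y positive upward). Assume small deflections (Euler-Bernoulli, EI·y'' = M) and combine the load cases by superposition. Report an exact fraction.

Load 1 — triangular load w₀=17 kN/m (0→w₀ over full span):
  θ_1 = (w₀Lx²/4-w₀L²x/3-w₀x⁴/(24L))/EI = (17·4·2²/4-17·4²·2/3-17·2⁴/(24·4))/50000 = -697/300000 rad
Load 2 — applied couple M₀=12 kN·m at a=12/5 m (b=L-a=8/5):
  θ_2 = M₀x/EI  [x≤a] = 12·2/50000 = 3/6250 rad
Load 3 — point force P=16 kN at a=8/5 m (b=L-a=12/5):
  θ_3 = -Pa²/(2EI)  [x>a] = -16·(8/5)²/(2·50000) = -32/78125 rad
Superposition: θ = Σ θ_i = -16897/7500000 rad ≈ -0.002253 rad

θ(2) = -16897/7500000 rad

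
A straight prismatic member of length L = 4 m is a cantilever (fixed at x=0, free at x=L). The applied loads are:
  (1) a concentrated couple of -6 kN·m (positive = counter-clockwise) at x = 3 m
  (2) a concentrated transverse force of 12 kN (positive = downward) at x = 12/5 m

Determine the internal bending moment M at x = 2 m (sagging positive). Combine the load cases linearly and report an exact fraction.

Load 1 — applied couple M₀=-6 kN·m at a=3 m (b=L-a=1):
  M_1 = M₀  [x≤a] = (-6) = -6 kN·m
Load 2 — point force P=12 kN at a=12/5 m (b=L-a=8/5):
  M_2 = -P(a-x)  [x≤a] = -12·((12/5)-2) = -24/5 kN·m
Superposition: M = Σ M_i = -54/5 kN·m ≈ -10.800000 kN·m

M(2) = -54/5 kN·m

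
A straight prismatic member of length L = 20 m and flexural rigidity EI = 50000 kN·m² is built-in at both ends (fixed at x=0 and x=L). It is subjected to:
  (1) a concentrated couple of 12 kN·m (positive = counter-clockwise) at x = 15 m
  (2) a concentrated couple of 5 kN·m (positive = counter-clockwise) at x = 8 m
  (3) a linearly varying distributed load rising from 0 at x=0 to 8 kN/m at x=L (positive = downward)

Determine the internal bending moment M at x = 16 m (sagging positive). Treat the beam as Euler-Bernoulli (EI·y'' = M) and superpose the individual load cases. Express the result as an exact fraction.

Load 1 — applied couple M₀=12 kN·m at a=15 m (b=L-a=5):
  M_1 = R_Ax - M_A - M₀  [x>a] with R_A=27/40, M_A=15/4 = (27/40)·16 - (15/4) - 12 = -99/20 kN·m
Load 2 — applied couple M₀=5 kN·m at a=8 m (b=L-a=12):
  M_2 = R_Ax - M_A - M₀  [x>a] with R_A=9/25, M_A=3/5 = (9/25)·16 - (3/5) - 5 = 4/25 kN·m
Load 3 — triangular load w₀=8 kN/m (0→w₀ over full span):
  M_3 = 3w₀Lx/20 - w₀L²/30 - w₀x³/(6L) = 3·8·20·16/20 - 8·20²/30 - 8·16³/(6·20) = 64/15 kN·m
Superposition: M = Σ M_i = -157/300 kN·m ≈ -0.523333 kN·m

M(16) = -157/300 kN·m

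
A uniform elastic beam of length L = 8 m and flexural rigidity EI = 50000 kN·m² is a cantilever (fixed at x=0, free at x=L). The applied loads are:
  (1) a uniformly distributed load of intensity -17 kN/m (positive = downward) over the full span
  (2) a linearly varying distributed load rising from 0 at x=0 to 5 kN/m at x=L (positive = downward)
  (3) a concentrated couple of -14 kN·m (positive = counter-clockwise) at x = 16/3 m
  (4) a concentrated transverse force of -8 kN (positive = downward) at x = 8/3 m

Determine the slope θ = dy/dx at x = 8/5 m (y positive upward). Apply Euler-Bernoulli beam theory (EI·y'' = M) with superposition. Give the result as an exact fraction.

θ(8/5) = 13223/1171875 rad

Load 1 — uniform load w=-17 kN/m over full span:
  θ_1 = -wx(x²-3Lx+3L²)/(6EI) = -(-17)·(8/5)·((8/5)²-3·8·(8/5)+3·8²)/(6·50000) = 16592/1171875 rad
Load 2 — triangular load w₀=5 kN/m (0→w₀ over full span):
  θ_2 = (w₀Lx²/4-w₀L²x/3-w₀x⁴/(24L))/EI = (5·8·(8/5)²/4-5·8²·(8/5)/3-5·(8/5)⁴/(24·8))/50000 = -3404/1171875 rad
Load 3 — applied couple M₀=-14 kN·m at a=16/3 m (b=L-a=8/3):
  θ_3 = M₀x/EI  [x≤a] = (-14)·(8/5)/50000 = -7/15625 rad
Load 4 — point force P=-8 kN at a=8/3 m (b=L-a=16/3):
  θ_4 = -Px(2a-x)/(2EI)  [x≤a] = -(-8)·(8/5)·(2·(8/3)-(8/5))/(2·50000) = 112/234375 rad
Superposition: θ = Σ θ_i = 13223/1171875 rad ≈ 0.011284 rad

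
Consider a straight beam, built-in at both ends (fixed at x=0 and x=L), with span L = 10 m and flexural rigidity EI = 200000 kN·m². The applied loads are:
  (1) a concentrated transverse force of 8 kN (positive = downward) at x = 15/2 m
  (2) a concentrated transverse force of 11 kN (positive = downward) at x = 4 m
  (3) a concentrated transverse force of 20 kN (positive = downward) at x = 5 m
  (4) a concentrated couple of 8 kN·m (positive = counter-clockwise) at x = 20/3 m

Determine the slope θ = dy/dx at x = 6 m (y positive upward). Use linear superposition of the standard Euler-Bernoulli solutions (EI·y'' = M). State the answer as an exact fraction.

Load 1 — point force P=8 kN at a=15/2 m (b=L-a=5/2):
  θ_1 = -Pb²x(2aL-(3a+b)x)/(2L³EI)  [x≤a] = -8·(5/2)²·6·(2·(15/2)·10-(3·(15/2)+(5/2))·6)/(2·10³·200000) = 0 rad
Load 2 — point force P=11 kN at a=4 m (b=L-a=6):
  θ_2 = Pa²(L-x)(2bL-(3b+a)(L-x))/(2L³EI)  [x>a] = 11·4²·(10-6)·(2·6·10-(3·6+4)·(10-6))/(2·10³·200000) = 22/390625 rad
Load 3 — point force P=20 kN at a=5 m (b=L-a=5):
  θ_3 = Pa²(L-x)(2bL-(3b+a)(L-x))/(2L³EI)  [x>a] = 20·5²·(10-6)·(2·5·10-(3·5+5)·(10-6))/(2·10³·200000) = 1/10000 rad
Load 4 — applied couple M₀=8 kN·m at a=20/3 m (b=L-a=10/3):
  θ_4 = (R_Ax²/2 - M_Ax)/EI  [x≤a] with R_A=16/15, M_A=8/3 = ((16/15)·6²/2 - (8/3)·6)/200000 = 1/62500 rad
Superposition: θ = Σ θ_i = 1077/6250000 rad ≈ 0.000172 rad

θ(6) = 1077/6250000 rad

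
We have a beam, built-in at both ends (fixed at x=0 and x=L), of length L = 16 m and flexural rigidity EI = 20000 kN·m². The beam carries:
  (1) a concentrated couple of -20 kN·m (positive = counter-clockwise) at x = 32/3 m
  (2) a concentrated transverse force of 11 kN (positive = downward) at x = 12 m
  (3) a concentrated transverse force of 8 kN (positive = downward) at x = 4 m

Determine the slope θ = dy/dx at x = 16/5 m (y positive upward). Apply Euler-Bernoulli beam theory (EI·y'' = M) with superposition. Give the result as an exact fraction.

Load 1 — applied couple M₀=-20 kN·m at a=32/3 m (b=L-a=16/3):
  θ_1 = (R_Ax²/2 - M_Ax)/EI  [x≤a] with R_A=-5/3, M_A=-20/3 = ((-5/3)·(16/5)²/2 - (-20/3)·(16/5))/20000 = 2/3125 rad
Load 2 — point force P=11 kN at a=12 m (b=L-a=4):
  θ_2 = -Pb²x(2aL-(3a+b)x)/(2L³EI)  [x≤a] = -11·4²·(16/5)·(2·12·16-(3·12+4)·(16/5))/(2·16³·20000) = -11/12500 rad
Load 3 — point force P=8 kN at a=4 m (b=L-a=12):
  θ_3 = -Pb²x(2aL-(3a+b)x)/(2L³EI)  [x≤a] = -8·12²·(16/5)·(2·4·16-(3·4+12)·(16/5))/(2·16³·20000) = -18/15625 rad
Superposition: θ = Σ θ_i = -87/62500 rad ≈ -0.001392 rad

θ(16/5) = -87/62500 rad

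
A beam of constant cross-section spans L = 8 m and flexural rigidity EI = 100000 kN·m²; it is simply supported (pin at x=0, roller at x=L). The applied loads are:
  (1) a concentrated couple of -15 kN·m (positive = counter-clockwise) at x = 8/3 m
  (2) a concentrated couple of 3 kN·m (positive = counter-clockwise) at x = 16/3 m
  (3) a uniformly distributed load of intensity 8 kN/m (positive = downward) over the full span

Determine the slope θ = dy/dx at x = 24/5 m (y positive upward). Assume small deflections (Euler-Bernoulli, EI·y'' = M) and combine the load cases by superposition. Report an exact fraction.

θ(24/5) = 1747/3125000 rad

Load 1 — applied couple M₀=-15 kN·m at a=8/3 m (b=L-a=16/3):
  θ_1 = (M₀x²/(2L)-M₀(x-a)+C₁)/EI  [x>a] with C₁=M₀(3b²-L²)/(6L)=-20/3 = ((-15)·(24/5)²/(2·8)-(-15)·((24/5)-(8/3))+(-20/3))/100000 = 7/187500 rad
Load 2 — applied couple M₀=3 kN·m at a=16/3 m (b=L-a=8/3):
  θ_2 = (M₀x²/(2L)+C₁)/EI  [x≤a] with C₁=M₀(3b²-L²)/(6L)=-8/3 = (3·(24/5)²/(2·8)+(-8/3))/100000 = 31/1875000 rad
Load 3 — uniform load w=8 kN/m over full span:
  θ_3 = -w(L³-6Lx²+4x³)/(24EI) = -8·(8³-6·8·(24/5)²+4·(24/5)³)/(24·100000) = 592/1171875 rad
Superposition: θ = Σ θ_i = 1747/3125000 rad ≈ 0.000559 rad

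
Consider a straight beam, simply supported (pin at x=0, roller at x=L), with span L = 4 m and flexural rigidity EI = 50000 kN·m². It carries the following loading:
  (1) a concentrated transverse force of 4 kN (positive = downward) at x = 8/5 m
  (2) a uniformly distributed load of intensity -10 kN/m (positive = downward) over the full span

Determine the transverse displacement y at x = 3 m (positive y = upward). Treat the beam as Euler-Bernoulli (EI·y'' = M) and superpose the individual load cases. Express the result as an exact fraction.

Load 1 — point force P=4 kN at a=8/5 m (b=L-a=12/5):
  y_1 = -Pa(L-x)(2Lx-a²-x²)/(6LEI)  [x>a] = -4·(8/5)·(4-3)·(2·4·3-(8/5)²-3²)/(6·4·50000) = -311/4687500 m
Load 2 — uniform load w=-10 kN/m over full span:
  y_2 = -wx(L³-2Lx²+x³)/(24EI) = -(-10)·3·(4³-2·4·3²+3³)/(24·50000) = 19/40000 m
Superposition: y = Σ y_i = 30649/75000000 m ≈ 0.000409 m

y(3) = 30649/75000000 m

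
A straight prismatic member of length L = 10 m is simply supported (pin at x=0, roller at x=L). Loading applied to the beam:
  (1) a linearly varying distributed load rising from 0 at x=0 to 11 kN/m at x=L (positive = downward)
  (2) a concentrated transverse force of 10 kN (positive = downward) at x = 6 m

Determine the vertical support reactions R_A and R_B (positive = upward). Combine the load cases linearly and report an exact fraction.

Load 1 — triangular load w₀=11 kN/m (0→w₀ over full span):
  R_A = w₀L/6 = 11·10/6 = 55/3 kN
  R_B = w₀L/3 = 11·10/3 = 110/3 kN
Load 2 — point force P=10 kN at a=6 m (b=L-a=4):
  R_A = Pb/L = 10·4/10 = 4 kN
  R_B = Pa/L = 10·6/10 = 6 kN
Superposition: R_A = 67/3 kN, R_B = 128/3 kN

R_A = 67/3 kN, R_B = 128/3 kN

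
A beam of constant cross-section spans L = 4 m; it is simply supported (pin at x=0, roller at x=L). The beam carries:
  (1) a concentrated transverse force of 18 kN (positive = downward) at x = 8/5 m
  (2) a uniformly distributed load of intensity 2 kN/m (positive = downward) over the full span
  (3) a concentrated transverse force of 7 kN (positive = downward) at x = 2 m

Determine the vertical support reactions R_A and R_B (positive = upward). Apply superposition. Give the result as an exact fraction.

R_A = 183/10 kN, R_B = 147/10 kN

Load 1 — point force P=18 kN at a=8/5 m (b=L-a=12/5):
  R_A = Pb/L = 18·(12/5)/4 = 54/5 kN
  R_B = Pa/L = 18·(8/5)/4 = 36/5 kN
Load 2 — uniform load w=2 kN/m over full span:
  R_A = wL/2 = 2·4/2 = 4 kN
  R_B = wL/2 = 2·4/2 = 4 kN
Load 3 — point force P=7 kN at a=2 m (b=L-a=2):
  R_A = Pb/L = 7·2/4 = 7/2 kN
  R_B = Pa/L = 7·2/4 = 7/2 kN
Superposition: R_A = 183/10 kN, R_B = 147/10 kN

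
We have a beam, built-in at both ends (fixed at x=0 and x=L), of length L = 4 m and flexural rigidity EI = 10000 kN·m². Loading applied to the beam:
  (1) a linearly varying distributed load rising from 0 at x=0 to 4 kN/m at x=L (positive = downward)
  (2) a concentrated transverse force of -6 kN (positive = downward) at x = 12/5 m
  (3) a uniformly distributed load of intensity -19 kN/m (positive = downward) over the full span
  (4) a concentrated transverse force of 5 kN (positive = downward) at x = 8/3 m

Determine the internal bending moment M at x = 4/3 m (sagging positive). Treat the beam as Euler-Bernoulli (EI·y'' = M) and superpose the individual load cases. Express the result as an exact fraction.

M(4/3) = -27128/3375 kN·m

Load 1 — triangular load w₀=4 kN/m (0→w₀ over full span):
  M_1 = 3w₀Lx/20 - w₀L²/30 - w₀x³/(6L) = 3·4·4·(4/3)/20 - 4·4²/30 - 4·(4/3)³/(6·4) = 272/405 kN·m
Load 2 — point force P=-6 kN at a=12/5 m (b=L-a=8/5):
  M_2 = Pb²(3a+b)x/L³ - Pab²/L²  [x≤a] = (-6)·(8/5)²·(3·(12/5)+(8/5))·(4/3)/4³ - (-6)·(12/5)·(8/5)²/4² = -64/125 kN·m
Load 3 — uniform load w=-19 kN/m over full span:
  M_3 = wLx/2 - wL²/12 - wx²/2 = (-19)·4·(4/3)/2 - (-19)·4²/12 - (-19)·(4/3)²/2 = -76/9 kN·m
Load 4 — point force P=5 kN at a=8/3 m (b=L-a=4/3):
  M_4 = Pb²(3a+b)x/L³ - Pab²/L²  [x≤a] = 5·(4/3)²·(3·(8/3)+(4/3))·(4/3)/4³ - 5·(8/3)·(4/3)²/4² = 20/81 kN·m
Superposition: M = Σ M_i = -27128/3375 kN·m ≈ -8.037926 kN·m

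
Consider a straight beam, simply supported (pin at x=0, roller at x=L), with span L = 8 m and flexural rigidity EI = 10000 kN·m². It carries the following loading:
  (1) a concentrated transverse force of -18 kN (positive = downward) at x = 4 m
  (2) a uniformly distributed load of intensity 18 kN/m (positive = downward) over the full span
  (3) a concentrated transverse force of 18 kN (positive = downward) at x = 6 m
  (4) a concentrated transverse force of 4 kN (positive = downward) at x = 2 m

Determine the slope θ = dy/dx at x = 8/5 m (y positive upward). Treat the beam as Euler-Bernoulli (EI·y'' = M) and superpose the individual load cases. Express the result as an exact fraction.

θ(8/5) = -36631/1250000 rad

Load 1 — point force P=-18 kN at a=4 m (b=L-a=4):
  θ_1 = -Pb(L²-b²-3x²)/(6LEI)  [x≤a] = -(-18)·4·(8²-4²-3·(8/5)²)/(6·8·10000) = 189/31250 rad
Load 2 — uniform load w=18 kN/m over full span:
  θ_2 = -w(L³-6Lx²+4x³)/(24EI) = -18·(8³-6·8·(8/5)²+4·(8/5)³)/(24·10000) = -2376/78125 rad
Load 3 — point force P=18 kN at a=6 m (b=L-a=2):
  θ_3 = -Pb(L²-b²-3x²)/(6LEI)  [x≤a] = -18·2·(8²-2²-3·(8/5)²)/(6·8·10000) = -981/250000 rad
Load 4 — point force P=4 kN at a=2 m (b=L-a=6):
  θ_4 = -Pb(L²-b²-3x²)/(6LEI)  [x≤a] = -4·6·(8²-6²-3·(8/5)²)/(6·8·10000) = -127/125000 rad
Superposition: θ = Σ θ_i = -36631/1250000 rad ≈ -0.029305 rad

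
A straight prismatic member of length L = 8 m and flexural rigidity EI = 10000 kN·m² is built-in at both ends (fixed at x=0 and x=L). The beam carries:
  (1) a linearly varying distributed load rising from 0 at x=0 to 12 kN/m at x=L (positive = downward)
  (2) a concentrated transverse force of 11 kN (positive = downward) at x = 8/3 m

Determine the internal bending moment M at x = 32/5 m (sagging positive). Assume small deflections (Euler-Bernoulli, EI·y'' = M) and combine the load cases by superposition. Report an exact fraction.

M(32/5) = -1048/1125 kN·m

Load 1 — triangular load w₀=12 kN/m (0→w₀ over full span):
  M_1 = 3w₀Lx/20 - w₀L²/30 - w₀x³/(6L) = 3·12·8·(32/5)/20 - 12·8²/30 - 12·(32/5)³/(6·8) = 128/125 kN·m
Load 2 — point force P=11 kN at a=8/3 m (b=L-a=16/3):
  M_2 = Pa²(a+3b)(L-x)/L³ - Pa²b/L²  [x>a] = 11·(8/3)²·((8/3)+3·(16/3))·(8-(32/5))/8³ - 11·(8/3)²·(16/3)/8² = -88/45 kN·m
Superposition: M = Σ M_i = -1048/1125 kN·m ≈ -0.931556 kN·m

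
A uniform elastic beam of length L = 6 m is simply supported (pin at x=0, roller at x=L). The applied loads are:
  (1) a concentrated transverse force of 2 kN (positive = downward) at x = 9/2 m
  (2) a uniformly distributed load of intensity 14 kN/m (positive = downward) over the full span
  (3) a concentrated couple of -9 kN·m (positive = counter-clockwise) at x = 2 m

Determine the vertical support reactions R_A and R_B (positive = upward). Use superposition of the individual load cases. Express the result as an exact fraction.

Load 1 — point force P=2 kN at a=9/2 m (b=L-a=3/2):
  R_A = Pb/L = 2·(3/2)/6 = 1/2 kN
  R_B = Pa/L = 2·(9/2)/6 = 3/2 kN
Load 2 — uniform load w=14 kN/m over full span:
  R_A = wL/2 = 14·6/2 = 42 kN
  R_B = wL/2 = 14·6/2 = 42 kN
Load 3 — applied couple M₀=-9 kN·m at a=2 m (b=L-a=4):
  R_A = M₀/L = (-9)/6 = -3/2 kN
  R_B = -M₀/L = -(-9)/6 = 3/2 kN
Superposition: R_A = 41 kN, R_B = 45 kN

R_A = 41 kN, R_B = 45 kN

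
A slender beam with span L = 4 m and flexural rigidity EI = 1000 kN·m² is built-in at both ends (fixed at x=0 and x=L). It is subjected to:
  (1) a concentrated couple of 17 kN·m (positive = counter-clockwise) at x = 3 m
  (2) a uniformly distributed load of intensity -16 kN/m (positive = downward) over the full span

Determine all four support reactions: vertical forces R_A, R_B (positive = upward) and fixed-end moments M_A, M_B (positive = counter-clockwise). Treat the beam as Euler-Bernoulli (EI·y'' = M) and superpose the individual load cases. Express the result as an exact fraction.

Load 1 — applied couple M₀=17 kN·m at a=3 m (b=L-a=1):
  R_A = 6M₀ab/L³ = 6·17·3·1/4³ = 153/32 kN
  M_A = M₀b(2a-b)/L² = 17·1·(2·3-1)/4² = 85/16 kN·m
  R_B = -6M₀ab/L³ = -6·17·3·1/4³ = -153/32 kN
  M_B = M₀a(2b-a)/L² = 17·3·(2·1-3)/4² = -51/16 kN·m
Load 2 — uniform load w=-16 kN/m over full span:
  R_A = wL/2 = (-16)·4/2 = -32 kN
  M_A = wL²/12 = (-16)·4²/12 = -64/3 kN·m
  R_B = wL/2 = (-16)·4/2 = -32 kN
  M_B = -wL²/12 = -(-16)·4²/12 = 64/3 kN·m
Superposition: R_A = -871/32 kN, M_A = -769/48 kN·m, R_B = -1177/32 kN, M_B = 871/48 kN·m

R_A = -871/32 kN, M_A = -769/48 kN·m, R_B = -1177/32 kN, M_B = 871/48 kN·m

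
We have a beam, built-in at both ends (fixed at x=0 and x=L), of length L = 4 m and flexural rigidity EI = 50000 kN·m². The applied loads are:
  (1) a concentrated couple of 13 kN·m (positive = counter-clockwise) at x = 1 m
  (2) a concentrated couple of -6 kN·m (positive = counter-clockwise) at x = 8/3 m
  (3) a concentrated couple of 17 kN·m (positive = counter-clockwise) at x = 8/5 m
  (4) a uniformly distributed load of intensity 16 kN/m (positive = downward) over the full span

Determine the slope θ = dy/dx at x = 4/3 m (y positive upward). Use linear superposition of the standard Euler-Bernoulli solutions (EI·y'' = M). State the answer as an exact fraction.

θ(4/3) = -2209/202500000 rad

Load 1 — applied couple M₀=13 kN·m at a=1 m (b=L-a=3):
  θ_1 = (R_Ax²/2 - M_Ax - M₀(x-a))/EI  [x>a] with R_A=117/32, M_A=-39/16 = ((117/32)·(4/3)²/2 - (-39/16)·(4/3) - 13·((4/3)-1))/50000 = 13/300000 rad
Load 2 — applied couple M₀=-6 kN·m at a=8/3 m (b=L-a=4/3):
  θ_2 = (R_Ax²/2 - M_Ax)/EI  [x≤a] with R_A=-2, M_A=-2 = ((-2)·(4/3)²/2 - (-2)·(4/3))/50000 = 1/56250 rad
Load 3 — applied couple M₀=17 kN·m at a=8/5 m (b=L-a=12/5):
  θ_3 = (R_Ax²/2 - M_Ax)/EI  [x≤a] with R_A=153/25, M_A=51/25 = ((153/25)·(4/3)²/2 - (51/25)·(4/3))/50000 = 17/312500 rad
Load 4 — uniform load w=16 kN/m over full span:
  θ_4 = -wx(L-x)(L-2x)/(12EI) = -16·(4/3)·(4-(4/3))·(4-2·(4/3))/(12·50000) = -32/253125 rad
Superposition: θ = Σ θ_i = -2209/202500000 rad ≈ -0.000011 rad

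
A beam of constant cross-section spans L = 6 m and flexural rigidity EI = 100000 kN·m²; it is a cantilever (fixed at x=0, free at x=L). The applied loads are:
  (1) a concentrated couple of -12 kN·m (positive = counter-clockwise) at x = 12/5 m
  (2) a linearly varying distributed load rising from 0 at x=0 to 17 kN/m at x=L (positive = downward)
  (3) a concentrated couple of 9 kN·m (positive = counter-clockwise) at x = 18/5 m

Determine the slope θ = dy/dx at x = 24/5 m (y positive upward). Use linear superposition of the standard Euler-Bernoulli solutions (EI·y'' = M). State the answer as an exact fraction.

Load 1 — applied couple M₀=-12 kN·m at a=12/5 m (b=L-a=18/5):
  θ_1 = M₀a/EI  [x>a] = (-12)·(12/5)/100000 = -9/31250 rad
Load 2 — triangular load w₀=17 kN/m (0→w₀ over full span):
  θ_2 = (w₀Lx²/4-w₀L²x/3-w₀x⁴/(24L))/EI = (17·6·(24/5)²/4-17·6²·(24/5)/3-17·(24/5)⁴/(24·6))/100000 = -8874/1953125 rad
Load 3 — applied couple M₀=9 kN·m at a=18/5 m (b=L-a=12/5):
  θ_3 = M₀a/EI  [x>a] = 9·(18/5)/100000 = 81/250000 rad
Superposition: θ = Σ θ_i = -140859/31250000 rad ≈ -0.004507 rad

θ(24/5) = -140859/31250000 rad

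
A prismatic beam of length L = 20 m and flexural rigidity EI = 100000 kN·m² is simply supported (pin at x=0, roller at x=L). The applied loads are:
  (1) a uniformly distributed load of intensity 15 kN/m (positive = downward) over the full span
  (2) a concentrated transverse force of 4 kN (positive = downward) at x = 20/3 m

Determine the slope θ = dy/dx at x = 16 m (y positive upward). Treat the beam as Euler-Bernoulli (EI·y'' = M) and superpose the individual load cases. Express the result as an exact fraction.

θ(16) = 40787/1012500 rad

Load 1 — uniform load w=15 kN/m over full span:
  θ_1 = -w(L³-6Lx²+4x³)/(24EI) = -15·(20³-6·20·16²+4·16³)/(24·100000) = 99/2500 rad
Load 2 — point force P=4 kN at a=20/3 m (b=L-a=40/3):
  θ_2 = -Pa(2L²-6Lx+3x²+a²)/(6LEI)  [x>a] = -4·(20/3)·(2·20²-6·20·16+3·16²+(20/3)²)/(6·20·100000) = 173/253125 rad
Superposition: θ = Σ θ_i = 40787/1012500 rad ≈ 0.040283 rad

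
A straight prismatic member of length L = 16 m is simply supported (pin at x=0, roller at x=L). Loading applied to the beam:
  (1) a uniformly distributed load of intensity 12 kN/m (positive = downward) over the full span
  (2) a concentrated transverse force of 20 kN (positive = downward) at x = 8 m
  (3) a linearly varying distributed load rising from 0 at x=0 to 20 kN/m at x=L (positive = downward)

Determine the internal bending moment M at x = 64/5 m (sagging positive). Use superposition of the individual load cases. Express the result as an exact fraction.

M(64/5) = 13088/25 kN·m

Load 1 — uniform load w=12 kN/m over full span:
  M_1 = wx(L-x)/2 = 12·(64/5)·(16-(64/5))/2 = 6144/25 kN·m
Load 2 — point force P=20 kN at a=8 m (b=L-a=8):
  M_2 = Pa(L-x)/L  [x>a] = 20·8·(16-(64/5))/16 = 32 kN·m
Load 3 — triangular load w₀=20 kN/m (0→w₀ over full span):
  M_3 = w₀Lx/6 - w₀x³/(6L) = 20·16·(64/5)/6 - 20·(64/5)³/(6·16) = 6144/25 kN·m
Superposition: M = Σ M_i = 13088/25 kN·m ≈ 523.520000 kN·m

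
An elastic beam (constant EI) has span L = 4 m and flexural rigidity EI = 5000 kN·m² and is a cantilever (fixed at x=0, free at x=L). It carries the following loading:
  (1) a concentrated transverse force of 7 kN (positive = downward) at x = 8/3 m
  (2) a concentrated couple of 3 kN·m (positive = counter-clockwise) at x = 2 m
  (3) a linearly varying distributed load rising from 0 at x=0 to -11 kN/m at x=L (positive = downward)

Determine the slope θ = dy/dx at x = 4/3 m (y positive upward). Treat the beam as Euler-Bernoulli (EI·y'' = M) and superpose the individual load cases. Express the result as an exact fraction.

Load 1 — point force P=7 kN at a=8/3 m (b=L-a=4/3):
  θ_1 = -Px(2a-x)/(2EI)  [x≤a] = -7·(4/3)·(2·(8/3)-(4/3))/(2·5000) = -7/1875 rad
Load 2 — applied couple M₀=3 kN·m at a=2 m (b=L-a=2):
  θ_2 = M₀x/EI  [x≤a] = 3·(4/3)/5000 = 1/1250 rad
Load 3 — triangular load w₀=-11 kN/m (0→w₀ over full span):
  θ_3 = (w₀Lx²/4-w₀L²x/3-w₀x⁴/(24L))/EI = ((-11)·4·(4/3)²/4-(-11)·4²·(4/3)/3-(-11)·(4/3)⁴/(24·4))/5000 = 1793/151875 rad
Superposition: θ = Σ θ_i = 539/60750 rad ≈ 0.008872 rad

θ(4/3) = 539/60750 rad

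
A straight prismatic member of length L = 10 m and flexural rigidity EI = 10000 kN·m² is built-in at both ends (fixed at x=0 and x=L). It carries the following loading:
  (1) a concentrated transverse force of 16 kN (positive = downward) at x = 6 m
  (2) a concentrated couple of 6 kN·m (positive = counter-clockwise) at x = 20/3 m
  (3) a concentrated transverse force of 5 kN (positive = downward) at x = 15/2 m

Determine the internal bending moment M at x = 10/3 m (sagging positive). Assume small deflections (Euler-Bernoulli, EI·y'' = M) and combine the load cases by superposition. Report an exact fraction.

M(10/3) = 10417/2400 kN·m

Load 1 — point force P=16 kN at a=6 m (b=L-a=4):
  M_1 = Pb²(3a+b)x/L³ - Pab²/L²  [x≤a] = 16·4²·(3·6+4)·(10/3)/10³ - 16·6·4²/10² = 256/75 kN·m
Load 2 — applied couple M₀=6 kN·m at a=20/3 m (b=L-a=10/3):
  M_2 = R_Ax - M_A  [x≤a] with R_A=4/5, M_A=2 = (4/5)·(10/3) - 2 = 2/3 kN·m
Load 3 — point force P=5 kN at a=15/2 m (b=L-a=5/2):
  M_3 = Pb²(3a+b)x/L³ - Pab²/L²  [x≤a] = 5·(5/2)²·(3·(15/2)+(5/2))·(10/3)/10³ - 5·(15/2)·(5/2)²/10² = 25/96 kN·m
Superposition: M = Σ M_i = 10417/2400 kN·m ≈ 4.340417 kN·m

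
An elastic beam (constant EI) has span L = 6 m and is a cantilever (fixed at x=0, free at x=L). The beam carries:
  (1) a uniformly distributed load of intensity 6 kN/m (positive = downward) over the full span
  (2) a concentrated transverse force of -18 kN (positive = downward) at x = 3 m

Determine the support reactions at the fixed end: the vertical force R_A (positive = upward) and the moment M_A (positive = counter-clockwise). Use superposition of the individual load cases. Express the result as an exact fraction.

Load 1 — uniform load w=6 kN/m over full span:
  R_A = wL = 6·6 = 36 kN
  M_A = wL²/2 = 6·6²/2 = 108 kN·m
Load 2 — point force P=-18 kN at a=3 m (b=L-a=3):
  R_A = P = (-18) = -18 kN
  M_A = Pa = (-18)·3 = -54 kN·m
Superposition: R_A = 18 kN, M_A = 54 kN·m

R_A = 18 kN, M_A = 54 kN·m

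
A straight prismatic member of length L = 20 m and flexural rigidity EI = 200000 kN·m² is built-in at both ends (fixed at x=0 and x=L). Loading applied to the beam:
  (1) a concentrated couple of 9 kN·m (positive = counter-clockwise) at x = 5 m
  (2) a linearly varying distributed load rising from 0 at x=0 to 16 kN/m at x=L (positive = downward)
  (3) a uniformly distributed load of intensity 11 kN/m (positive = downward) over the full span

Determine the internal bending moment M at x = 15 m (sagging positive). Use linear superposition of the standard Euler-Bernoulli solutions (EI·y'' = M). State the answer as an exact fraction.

Load 1 — applied couple M₀=9 kN·m at a=5 m (b=L-a=15):
  M_1 = R_Ax - M_A - M₀  [x>a] with R_A=81/160, M_A=-27/16 = (81/160)·15 - (-27/16) - 9 = 9/32 kN·m
Load 2 — triangular load w₀=16 kN/m (0→w₀ over full span):
  M_2 = 3w₀Lx/20 - w₀L²/30 - w₀x³/(6L) = 3·16·20·15/20 - 16·20²/30 - 16·15³/(6·20) = 170/3 kN·m
Load 3 — uniform load w=11 kN/m over full span:
  M_3 = wLx/2 - wL²/12 - wx²/2 = 11·20·15/2 - 11·20²/12 - 11·15²/2 = 275/6 kN·m
Superposition: M = Σ M_i = 3289/32 kN·m ≈ 102.781250 kN·m

M(15) = 3289/32 kN·m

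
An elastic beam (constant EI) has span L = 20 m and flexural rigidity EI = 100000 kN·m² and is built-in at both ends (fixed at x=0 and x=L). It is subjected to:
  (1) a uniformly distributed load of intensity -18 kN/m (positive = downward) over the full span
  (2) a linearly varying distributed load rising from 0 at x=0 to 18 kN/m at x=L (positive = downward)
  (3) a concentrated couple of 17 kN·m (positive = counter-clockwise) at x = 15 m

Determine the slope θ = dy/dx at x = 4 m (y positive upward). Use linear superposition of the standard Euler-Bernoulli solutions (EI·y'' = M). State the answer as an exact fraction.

Load 1 — uniform load w=-18 kN/m over full span:
  θ_1 = -wx(L-x)(L-2x)/(12EI) = -(-18)·4·(20-4)·(20-2·4)/(12·100000) = 36/3125 rad
Load 2 — triangular load w₀=18 kN/m (0→w₀ over full span):
  θ_2 = -w₀(2x(L-x)(L-2x)(x+2L)+x²(L-x)²)/(120LEI) = -18·(2·4·(20-4)·(20-2·4)·(4+2·20)+4²·(20-4)²)/(120·20·100000) = -84/15625 rad
Load 3 — applied couple M₀=17 kN·m at a=15 m (b=L-a=5):
  θ_3 = (R_Ax²/2 - M_Ax)/EI  [x≤a] with R_A=153/160, M_A=85/16 = ((153/160)·4²/2 - (85/16)·4)/100000 = -17/125000 rad
Superposition: θ = Σ θ_i = 751/125000 rad ≈ 0.006008 rad

θ(4) = 751/125000 rad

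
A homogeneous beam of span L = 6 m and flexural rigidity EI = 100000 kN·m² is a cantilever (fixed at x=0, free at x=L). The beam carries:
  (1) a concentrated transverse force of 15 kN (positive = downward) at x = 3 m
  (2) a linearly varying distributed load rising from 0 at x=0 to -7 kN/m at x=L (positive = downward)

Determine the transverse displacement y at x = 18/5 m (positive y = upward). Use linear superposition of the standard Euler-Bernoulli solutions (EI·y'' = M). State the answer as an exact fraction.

y(18/5) = 6606333/3125000000 m

Load 1 — point force P=15 kN at a=3 m (b=L-a=3):
  y_1 = -Pa²(3x-a)/(6EI)  [x>a] = -15·3²·(3·(18/5)-3)/(6·100000) = -351/200000 m
Load 2 — triangular load w₀=-7 kN/m (0→w₀ over full span):
  y_2 = (w₀Lx³/12-w₀L²x²/6-w₀x⁵/(120L))/EI = ((-7)·6·(18/5)³/12-(-7)·6²·(18/5)²/6-(-7)·(18/5)⁵/(120·6))/100000 = 3022677/781250000 m
Superposition: y = Σ y_i = 6606333/3125000000 m ≈ 0.002114 m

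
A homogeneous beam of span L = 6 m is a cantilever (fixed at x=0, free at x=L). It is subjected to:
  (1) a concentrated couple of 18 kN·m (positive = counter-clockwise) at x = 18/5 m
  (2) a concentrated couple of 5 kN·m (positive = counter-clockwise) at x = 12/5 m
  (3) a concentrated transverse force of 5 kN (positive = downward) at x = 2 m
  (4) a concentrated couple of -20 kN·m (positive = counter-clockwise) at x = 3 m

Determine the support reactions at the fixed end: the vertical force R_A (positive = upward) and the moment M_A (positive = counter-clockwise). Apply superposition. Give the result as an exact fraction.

Load 1 — applied couple M₀=18 kN·m at a=18/5 m (b=L-a=12/5):
  R_A = 0 kN
  M_A = -M₀ = -18 kN·m
Load 2 — applied couple M₀=5 kN·m at a=12/5 m (b=L-a=18/5):
  R_A = 0 kN
  M_A = -M₀ = -5 kN·m
Load 3 — point force P=5 kN at a=2 m (b=L-a=4):
  R_A = P = 5 kN
  M_A = Pa = 5·2 = 10 kN·m
Load 4 — applied couple M₀=-20 kN·m at a=3 m (b=L-a=3):
  R_A = 0 kN
  M_A = -M₀ = -(-20) = 20 kN·m
Superposition: R_A = 5 kN, M_A = 7 kN·m

R_A = 5 kN, M_A = 7 kN·m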